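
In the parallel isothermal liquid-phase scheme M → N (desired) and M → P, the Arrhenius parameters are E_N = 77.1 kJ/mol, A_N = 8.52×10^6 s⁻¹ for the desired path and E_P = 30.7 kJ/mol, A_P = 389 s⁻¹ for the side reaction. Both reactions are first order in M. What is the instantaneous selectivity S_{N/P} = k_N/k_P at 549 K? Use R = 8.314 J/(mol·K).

Since both paths have the same order in M, the concentration cancels and S_{N/P} = k_N/k_P = (A_N/A_P)·exp[(E_P−E_N)/(RT)].
(E_P−E_N)/(RT) = (30.7−77.1)×10³/(8.314×549) = -46400/4564 = -10.17.
k_N/k_P = (8.52×10^6/389)·exp(-10.17) = 21902 × 3.847×10^-5 = 0.843.

0.843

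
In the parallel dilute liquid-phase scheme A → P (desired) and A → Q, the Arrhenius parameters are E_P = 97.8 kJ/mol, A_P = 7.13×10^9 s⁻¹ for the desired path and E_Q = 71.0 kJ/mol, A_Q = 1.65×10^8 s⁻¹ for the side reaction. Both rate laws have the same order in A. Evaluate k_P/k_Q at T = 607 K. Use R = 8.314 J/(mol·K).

0.213

k_P/k_Q = (A_P/A_Q)·exp[−(E_P−E_Q)/(RT)] = (A_P/A_Q)·exp[(E_Q−E_P)/(RT)].
(E_Q−E_P)/(RT) = (71.0−97.8)×10³/(8.314×607) = -26800/5047 = -5.311.
k_P/k_Q = (7.13×10^9/1.65×10^8)·exp(-5.311) = 43.21 × 0.004939 = 0.213.
Since E_P > E_Q, raising the temperature improves selectivity toward P.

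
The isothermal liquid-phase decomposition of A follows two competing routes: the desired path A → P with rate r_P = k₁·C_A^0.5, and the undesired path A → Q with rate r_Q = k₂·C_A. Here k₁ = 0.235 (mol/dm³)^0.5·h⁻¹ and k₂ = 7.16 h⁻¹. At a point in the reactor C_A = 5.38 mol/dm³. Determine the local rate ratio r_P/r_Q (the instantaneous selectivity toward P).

S_{P/Q} = r_P/r_Q = (k₁·C_A^0.5)/(k₂·C_A) = (k₁/k₂)·C_A^-0.5.
= (0.235×5.380^0.5) / (7.16×5.380) = 0.5451/38.52 = 0.0142.
The undesired path is higher order in A, so low C_A (CSTR or dilute feed) favours P.

0.0142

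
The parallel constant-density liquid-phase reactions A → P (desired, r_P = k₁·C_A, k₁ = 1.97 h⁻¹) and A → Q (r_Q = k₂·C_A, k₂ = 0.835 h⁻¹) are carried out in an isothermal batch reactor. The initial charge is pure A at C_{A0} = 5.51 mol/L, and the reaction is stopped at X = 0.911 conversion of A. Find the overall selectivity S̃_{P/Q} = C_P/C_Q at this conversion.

2.36

C_A = C_{A0}(1−X) = 0.4904 mol/L.
Both paths are first order in A, so the instantaneous fraction to P is constant: dC_P/d(−C_A) = k₁/(k₁+k₂) = 0.7023.
C_P = 0.7023·(C_{A0}−C_A) = 0.7023×5.020 = 3.53 mol/L.
C_Q = (C_{A0}−C_A)−C_P = 1.494 mol/L; S̃_{P/Q} = 3.525/1.494 = 2.36.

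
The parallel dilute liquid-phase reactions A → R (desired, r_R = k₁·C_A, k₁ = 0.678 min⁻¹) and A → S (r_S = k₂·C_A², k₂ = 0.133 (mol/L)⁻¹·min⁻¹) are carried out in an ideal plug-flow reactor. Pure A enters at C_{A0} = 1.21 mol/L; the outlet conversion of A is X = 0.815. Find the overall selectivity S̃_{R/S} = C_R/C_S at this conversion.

C_A = C_{A0}(1−X) = 0.2239 mol/L.
Along a PFR/batch, dC_R/dC_A = −r_R/(r_R+r_S) = −k₁/(k₁+k₂·C_A).
Integrating from C_{A0} to C_A: C_R = (0.678/0.133)·ln[(0.678+0.133·1.21)/(0.678+0.133·0.224)] = 5.098·ln(0.8389/0.7078) = 0.8666 mol/L.
C_S = (C_{A0}−C_A)−C_R = 0.1195 mol/L; S̃_{R/S} = 0.8666/0.1195 = 7.25.

7.25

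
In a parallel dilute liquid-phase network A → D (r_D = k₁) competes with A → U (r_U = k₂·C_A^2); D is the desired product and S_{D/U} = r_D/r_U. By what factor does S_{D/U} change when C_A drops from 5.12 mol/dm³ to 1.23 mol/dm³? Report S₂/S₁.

S_{D/U} = (k₁/k₂)·C_A^-2, so S₂/S₁ = (C_{A,2}/C_{A,1})^-2.
= (1.23/5.12)^(-2) = (0.2402)^(-2) = 17.3.
Selectivity toward D rises as C_A falls — low-concentration operation is favoured.

17.3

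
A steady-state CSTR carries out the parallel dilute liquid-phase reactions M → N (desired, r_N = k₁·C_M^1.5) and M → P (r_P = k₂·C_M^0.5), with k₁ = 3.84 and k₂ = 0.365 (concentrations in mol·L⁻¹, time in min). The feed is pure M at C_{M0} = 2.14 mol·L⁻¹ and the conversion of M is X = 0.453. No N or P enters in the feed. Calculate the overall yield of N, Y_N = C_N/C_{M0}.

Exit C_M = C_{M0}(1−X) = 2.14×0.547 = 1.171 mol·L⁻¹.
In a CSTR the entire volume is at exit conditions, so r_N = 3.84×1.171^1.5 = 4.863 and r_P = 0.365×1.171^0.5 = 0.3949.
Fraction of consumed M going to N: r_N/(r_N+r_P) = 0.9249.
C_N = 0.9249·C_{M0}·X = 0.9249×2.14×0.453 = 0.897 mol·L⁻¹; Y_N = C_N/C_{M0} = 0.419.

0.419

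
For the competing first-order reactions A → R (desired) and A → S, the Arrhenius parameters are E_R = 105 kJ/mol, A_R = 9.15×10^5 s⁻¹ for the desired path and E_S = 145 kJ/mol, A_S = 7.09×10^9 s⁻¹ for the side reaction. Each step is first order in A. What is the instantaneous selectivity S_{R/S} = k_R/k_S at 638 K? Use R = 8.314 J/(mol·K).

k_R/k_S = (A_R/A_S)·exp[−(E_R−E_S)/(RT)] = (A_R/A_S)·exp[(E_S−E_R)/(RT)].
(E_S−E_R)/(RT) = (145−105)×10³/(8.314×638) = 40000/5304 = 7.541.
k_R/k_S = (9.15×10^5/7.09×10^9)·exp(7.541) = 1.291×10^-4 × 1884 = 0.243.

0.243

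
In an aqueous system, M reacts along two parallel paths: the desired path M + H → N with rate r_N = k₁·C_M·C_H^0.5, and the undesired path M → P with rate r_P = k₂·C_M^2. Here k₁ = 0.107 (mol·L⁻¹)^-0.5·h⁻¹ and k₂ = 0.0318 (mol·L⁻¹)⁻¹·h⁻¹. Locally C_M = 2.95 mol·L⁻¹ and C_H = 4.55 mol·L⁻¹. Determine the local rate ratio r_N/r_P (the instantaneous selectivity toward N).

S_{N/P} = r_N/r_P = (k₁·C_M·C_H^0.5)/(k₂·C_M^2) = (k₁/k₂)·C_M⁻¹·C_H^0.5.
= (0.107×2.950×4.550^0.5) / (0.0318×2.950^2) = 0.6733/0.2767 = 2.43.
The undesired path is higher order in M, so low C_M (CSTR or dilute feed) favours N.

2.43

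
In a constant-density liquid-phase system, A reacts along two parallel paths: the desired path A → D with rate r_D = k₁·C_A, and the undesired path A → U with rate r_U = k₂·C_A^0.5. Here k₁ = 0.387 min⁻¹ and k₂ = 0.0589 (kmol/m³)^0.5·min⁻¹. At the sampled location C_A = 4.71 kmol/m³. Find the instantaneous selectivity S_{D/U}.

14.3

S_{D/U} = r_D/r_U = (k₁·C_A)/(k₂·C_A^0.5) = (k₁/k₂)·C_A^0.5.
= (0.387×4.710) / (0.0589×4.710^0.5) = 1.823/0.1278 = 14.3.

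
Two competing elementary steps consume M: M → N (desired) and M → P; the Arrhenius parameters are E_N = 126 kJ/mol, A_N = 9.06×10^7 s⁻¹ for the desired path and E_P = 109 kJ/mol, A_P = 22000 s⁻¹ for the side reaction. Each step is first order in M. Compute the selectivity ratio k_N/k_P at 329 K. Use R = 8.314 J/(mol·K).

8.23

With equal orders, S_{N/P} = k_N/k_P = (A_N/A_P)·exp[(E_P−E_N)/(RT)].
(E_P−E_N)/(RT) = (109−126)×10³/(8.314×329) = -17000/2735 = -6.215.
k_N/k_P = (9.06×10^7/22000)·exp(-6.215) = 4118 × 0.001999 = 8.23.
Since E_N > E_P, raising the temperature improves selectivity toward N.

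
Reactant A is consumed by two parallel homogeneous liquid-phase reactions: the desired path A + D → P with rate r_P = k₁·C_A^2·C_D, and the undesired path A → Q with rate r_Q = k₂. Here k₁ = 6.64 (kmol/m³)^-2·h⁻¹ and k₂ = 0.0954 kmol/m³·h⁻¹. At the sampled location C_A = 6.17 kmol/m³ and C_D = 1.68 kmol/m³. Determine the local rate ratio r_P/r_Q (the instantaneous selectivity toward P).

4451

S_{P/Q} = r_P/r_Q = (k₁·C_A^2·C_D)/(k₂) = (k₁/k₂)·C_A^2·C_D.
= (6.64×6.170^2×1.680) / (0.0954) = 424.7/0.09540 = 4451.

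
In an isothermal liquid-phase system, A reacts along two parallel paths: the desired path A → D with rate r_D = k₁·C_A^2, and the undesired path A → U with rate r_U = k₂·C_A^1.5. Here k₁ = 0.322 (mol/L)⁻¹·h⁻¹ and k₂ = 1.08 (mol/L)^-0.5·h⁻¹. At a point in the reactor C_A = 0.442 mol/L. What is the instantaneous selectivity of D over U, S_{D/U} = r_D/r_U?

S_{D/U} = r_D/r_U = (k₁·C_A^2)/(k₂·C_A^1.5) = (k₁/k₂)·C_A^0.5.
= (0.322×0.4420^2) / (1.08×0.4420^1.5) = 0.06291/0.3174 = 0.198.

0.198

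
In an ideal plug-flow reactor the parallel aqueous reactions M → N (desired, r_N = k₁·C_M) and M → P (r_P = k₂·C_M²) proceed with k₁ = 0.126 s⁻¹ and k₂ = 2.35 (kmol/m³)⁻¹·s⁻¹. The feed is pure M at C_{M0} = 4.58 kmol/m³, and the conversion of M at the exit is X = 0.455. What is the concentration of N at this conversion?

0.0320 kmol/m³

C_M = C_{M0}(1−X) = 2.496 kmol/m³.
Along a PFR/batch, dC_N/dC_M = −r_N/(r_N+r_P) = −k₁/(k₁+k₂·C_M).
Integrating from C_{M0} to C_M: C_N = (0.126/2.35)·ln[(0.126+2.35·4.58)/(0.126+2.35·2.50)] = 0.05362·ln(10.89/5.992) = 0.03203 kmol/m³.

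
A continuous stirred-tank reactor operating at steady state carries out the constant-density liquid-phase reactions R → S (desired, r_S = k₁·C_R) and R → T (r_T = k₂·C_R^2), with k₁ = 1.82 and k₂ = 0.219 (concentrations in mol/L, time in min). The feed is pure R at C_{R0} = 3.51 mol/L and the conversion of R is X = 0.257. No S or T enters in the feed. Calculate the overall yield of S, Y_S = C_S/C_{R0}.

Exit C_R = C_{R0}(1−X) = 3.51×0.743 = 2.608 mol/L.
Rates in a CSTR are evaluated at the outlet concentration: r_S = 1.82×2.608 = 4.746, r_T = 0.219×2.608^2 = 1.489.
Fraction of consumed R going to S: r_S/(r_S+r_T) = 0.7611.
C_S = 0.7611·C_{R0}·X = 0.7611×3.51×0.257 = 0.687 mol/L; Y_S = C_S/C_{R0} = 0.196.

0.196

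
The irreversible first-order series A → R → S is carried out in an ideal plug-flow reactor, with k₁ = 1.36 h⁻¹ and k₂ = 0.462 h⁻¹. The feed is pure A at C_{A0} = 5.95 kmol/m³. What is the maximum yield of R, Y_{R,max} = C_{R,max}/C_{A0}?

0.574

At the optimum, C_{R,max}/C_{A0} = (k₁/k₂)^[k₂/(k₂−k₁)].
= (1.36/0.462)^(0.462/(0.462−1.36)) = (2.944)^(-0.5145) = 0.5738.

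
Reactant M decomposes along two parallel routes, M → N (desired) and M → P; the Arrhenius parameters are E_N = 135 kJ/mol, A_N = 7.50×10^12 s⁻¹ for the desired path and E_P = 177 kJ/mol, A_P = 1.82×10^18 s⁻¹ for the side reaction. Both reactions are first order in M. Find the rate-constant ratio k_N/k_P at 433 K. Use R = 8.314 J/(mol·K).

Since both paths have the same order in M, the concentration cancels and S_{N/P} = k_N/k_P = (A_N/A_P)·exp[(E_P−E_N)/(RT)].
(E_P−E_N)/(RT) = (177−135)×10³/(8.314×433) = 42000/3600 = 11.67.
k_N/k_P = (7.50×10^12/1.82×10^18)·exp(11.67) = 4.121×10^-6 × 1.166×10^5 = 0.481.

0.481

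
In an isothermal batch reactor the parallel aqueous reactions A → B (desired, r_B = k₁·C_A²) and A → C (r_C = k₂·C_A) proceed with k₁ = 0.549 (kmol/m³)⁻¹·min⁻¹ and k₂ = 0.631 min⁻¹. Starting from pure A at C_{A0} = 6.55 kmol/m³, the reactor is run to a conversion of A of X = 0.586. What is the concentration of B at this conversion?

3.05 kmol/m³

C_A = C_{A0}(1−X) = 2.712 kmol/m³.
Along a PFR/batch, dC_C/dC_A = −r_C/(r_B+r_C) = −k₂/(k₂+k₁·C_A).
Integrating from C_{A0} to C_A: C_C = (0.631/0.549)·ln[(0.631+0.549·6.55)/(0.631+0.549·2.71)] = 1.149·ln(4.227/2.120) = 0.7933 kmol/m³.
Then C_B = (C_{A0}−C_A) − C_C = 3.838 − 0.7933 = 3.045 kmol/m³.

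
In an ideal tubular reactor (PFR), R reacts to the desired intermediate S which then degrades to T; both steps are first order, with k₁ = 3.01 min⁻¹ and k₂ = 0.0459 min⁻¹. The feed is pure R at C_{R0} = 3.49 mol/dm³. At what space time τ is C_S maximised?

1.41 min

Setting dC_S/dτ = 0 gives τ_opt = ln(k₂/k₁)/(k₂−k₁).
= ln(0.0459/3.01)/(0.0459−3.01) = ln(0.01525)/-2.964 = -4.183/-2.964 = 1.41 min.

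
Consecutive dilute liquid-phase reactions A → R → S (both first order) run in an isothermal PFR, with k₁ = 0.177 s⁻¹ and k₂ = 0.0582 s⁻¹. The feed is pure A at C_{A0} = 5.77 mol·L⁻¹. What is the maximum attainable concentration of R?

3.35 mol·L⁻¹

At the optimum, C_{R,max}/C_{A0} = (k₁/k₂)^[k₂/(k₂−k₁)].
= (0.177/0.0582)^(0.0582/(0.0582−0.177)) = (3.041)^(-0.4899) = 0.5799.
C_{R,max} = 0.5799×5.77 = 3.35 mol·L⁻¹.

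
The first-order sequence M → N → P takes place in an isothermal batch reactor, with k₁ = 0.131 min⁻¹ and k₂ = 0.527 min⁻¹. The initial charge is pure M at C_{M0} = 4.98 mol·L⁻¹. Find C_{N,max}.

0.781 mol·L⁻¹

For a first-order series the maximum intermediate yield is C_{N,max}/C_{M0} = (k₁/k₂)^[k₂/(k₂−k₁)].
= (0.131/0.527)^(0.527/(0.527−0.131)) = (0.2486)^(1.331) = 0.1568.
C_{N,max} = 0.1568×4.98 = 0.781 mol·L⁻¹.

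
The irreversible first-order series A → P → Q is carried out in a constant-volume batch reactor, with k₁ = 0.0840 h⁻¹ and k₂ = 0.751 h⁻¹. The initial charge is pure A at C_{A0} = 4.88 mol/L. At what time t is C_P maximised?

3.28 h

The intermediate peaks when r₁ = r₂, i.e. k₁e^(−k₁t) = k₂e^(−k₂t), giving t_opt = ln(k₂/k₁)/(k₂−k₁).
= ln(0.751/0.0840)/(0.751−0.0840) = ln(8.940)/0.6670 = 2.191/0.6670 = 3.28 h.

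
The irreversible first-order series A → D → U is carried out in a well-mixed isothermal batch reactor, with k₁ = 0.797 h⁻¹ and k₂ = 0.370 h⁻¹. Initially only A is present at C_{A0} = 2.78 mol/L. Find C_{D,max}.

1.43 mol/L

At the optimum, C_{D,max}/C_{A0} = (k₁/k₂)^[k₂/(k₂−k₁)].
= (0.797/0.370)^(0.370/(0.370−0.797)) = (2.154)^(-0.8665) = 0.5143.
C_{D,max} = 0.5143×2.78 = 1.43 mol/L.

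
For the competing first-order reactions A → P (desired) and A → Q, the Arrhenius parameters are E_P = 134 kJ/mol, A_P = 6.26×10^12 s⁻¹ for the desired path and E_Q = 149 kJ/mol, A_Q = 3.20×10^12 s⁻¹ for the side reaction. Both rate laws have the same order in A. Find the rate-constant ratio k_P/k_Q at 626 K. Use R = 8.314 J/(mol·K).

k_P/k_Q = (A_P/A_Q)·exp[−(E_P−E_Q)/(RT)] = (A_P/A_Q)·exp[(E_Q−E_P)/(RT)].
(E_Q−E_P)/(RT) = (149−134)×10³/(8.314×626) = 15000/5205 = 2.882.
k_P/k_Q = (6.26×10^12/3.20×10^12)·exp(2.882) = 1.956 × 17.85 = 34.9.
Since E_P < E_Q, lowering the temperature improves selectivity toward P.

34.9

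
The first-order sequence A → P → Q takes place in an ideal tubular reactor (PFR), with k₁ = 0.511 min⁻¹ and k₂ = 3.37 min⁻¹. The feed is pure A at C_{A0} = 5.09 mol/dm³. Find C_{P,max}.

At the optimum, C_{P,max}/C_{A0} = (k₁/k₂)^[k₂/(k₂−k₁)].
= (0.511/3.37)^(3.37/(3.37−0.511)) = (0.1516)^(1.179) = 0.1082.
C_{P,max} = 0.1082×5.09 = 0.551 mol/dm³.

0.551 mol/dm³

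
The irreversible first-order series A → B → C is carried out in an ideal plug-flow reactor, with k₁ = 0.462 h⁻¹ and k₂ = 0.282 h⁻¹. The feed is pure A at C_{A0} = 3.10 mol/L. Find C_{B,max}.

1.43 mol/L

At the optimum, C_{B,max}/C_{A0} = (k₁/k₂)^[k₂/(k₂−k₁)].
= (0.462/0.282)^(0.282/(0.282−0.462)) = (1.638)^(-1.567) = 0.4614.
C_{B,max} = 0.4614×3.10 = 1.43 mol/L.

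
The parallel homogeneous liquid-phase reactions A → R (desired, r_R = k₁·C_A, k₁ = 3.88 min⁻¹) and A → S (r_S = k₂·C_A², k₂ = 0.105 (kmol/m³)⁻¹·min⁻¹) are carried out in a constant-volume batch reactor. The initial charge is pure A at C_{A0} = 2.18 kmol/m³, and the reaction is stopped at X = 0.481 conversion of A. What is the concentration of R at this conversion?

C_A = C_{A0}(1−X) = 1.131 kmol/m³.
Along a PFR/batch, dC_R/dC_A = −r_R/(r_R+r_S) = −k₁/(k₁+k₂·C_A).
Integrating from C_{A0} to C_A: C_R = (3.88/0.105)·ln[(3.88+0.105·2.18)/(3.88+0.105·1.13)] = 36.95·ln(4.109/3.999) = 1.004 kmol/m³.

1.00 kmol/m³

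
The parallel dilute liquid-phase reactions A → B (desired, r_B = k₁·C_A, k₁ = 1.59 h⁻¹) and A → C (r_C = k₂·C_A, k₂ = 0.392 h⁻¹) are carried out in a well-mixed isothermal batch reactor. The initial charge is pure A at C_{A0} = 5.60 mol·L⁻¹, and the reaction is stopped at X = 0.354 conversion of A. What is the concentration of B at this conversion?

1.59 mol·L⁻¹

C_A = C_{A0}(1−X) = 3.618 mol·L⁻¹.
Both paths are first order in A, so the instantaneous fraction to B is constant: dC_B/d(−C_A) = k₁/(k₁+k₂) = 0.8022.
C_B = 0.8022·(C_{A0}−C_A) = 0.8022×1.982 = 1.59 mol·L⁻¹.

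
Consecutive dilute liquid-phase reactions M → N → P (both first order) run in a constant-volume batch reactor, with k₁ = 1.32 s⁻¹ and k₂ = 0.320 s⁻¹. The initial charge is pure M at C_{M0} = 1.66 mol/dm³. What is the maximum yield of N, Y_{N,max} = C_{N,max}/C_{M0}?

For a first-order series the maximum intermediate yield is C_{N,max}/C_{M0} = (k₁/k₂)^[k₂/(k₂−k₁)].
= (1.32/0.320)^(0.320/(0.320−1.32)) = (4.125)^(-0.3200) = 0.6354.

0.635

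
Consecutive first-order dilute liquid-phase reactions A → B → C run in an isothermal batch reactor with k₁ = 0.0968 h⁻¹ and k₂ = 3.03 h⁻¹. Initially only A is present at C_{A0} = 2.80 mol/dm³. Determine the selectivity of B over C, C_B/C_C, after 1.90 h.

The intermediate concentration in a first-order A→B→C sequence is C_B = k₁C_{A0}(e^(−k₁t) − e^(−k₂t))/(k₂−k₁).
e^(−k₁t) = e^(−0.0968×1.90) = e^(−0.1839) = 0.8320; e^(−k₂t) = e^(−5.757) = 0.003161.
C_B = 0.0968×2.80/(3.03−0.0968) × (0.8320−0.003161) = 0.09240×0.8288 = 0.07659 mol/dm³.
C_A = C_{A0}e^(−k₁t) = 2.330 mol/dm³, so C_C = C_{A0}−C_A−C_B = 0.3938 mol/dm³; C_B/C_C = 0.194.

0.194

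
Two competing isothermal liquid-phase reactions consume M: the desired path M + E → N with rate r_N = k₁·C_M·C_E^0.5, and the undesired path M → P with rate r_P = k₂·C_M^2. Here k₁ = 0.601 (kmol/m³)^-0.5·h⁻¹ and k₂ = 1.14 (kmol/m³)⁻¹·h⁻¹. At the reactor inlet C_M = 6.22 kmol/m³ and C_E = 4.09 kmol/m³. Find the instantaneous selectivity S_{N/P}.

0.171

S_{N/P} = r_N/r_P = (k₁·C_M·C_E^0.5)/(k₂·C_M^2) = (k₁/k₂)·C_M⁻¹·C_E^0.5.
= (0.601×6.220×4.090^0.5) / (1.14×6.220^2) = 7.560/44.10 = 0.171.
The undesired path is higher order in M, so low C_M (CSTR or dilute feed) favours N.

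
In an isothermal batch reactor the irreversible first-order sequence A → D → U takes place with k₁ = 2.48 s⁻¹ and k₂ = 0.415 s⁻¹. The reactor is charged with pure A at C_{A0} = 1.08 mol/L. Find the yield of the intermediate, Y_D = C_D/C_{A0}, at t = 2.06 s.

For first-order series with pure A initially, C_D(t) = k₁C_{A0}/(k₂−k₁)·(e^(−k₁t) − e^(−k₂t)).
e^(−k₁t) = e^(−2.48×2.06) = e^(−5.109) = 0.006043; e^(−k₂t) = e^(−0.8549) = 0.4253.
C_D = 2.48×1.08/(0.415−2.48) × (0.006043−0.4253) = (-1.297)×(-0.4193) = 0.5438 mol/L.
Y_D = C_D/C_{A0} = 0.5438/1.08 = 0.504.

0.504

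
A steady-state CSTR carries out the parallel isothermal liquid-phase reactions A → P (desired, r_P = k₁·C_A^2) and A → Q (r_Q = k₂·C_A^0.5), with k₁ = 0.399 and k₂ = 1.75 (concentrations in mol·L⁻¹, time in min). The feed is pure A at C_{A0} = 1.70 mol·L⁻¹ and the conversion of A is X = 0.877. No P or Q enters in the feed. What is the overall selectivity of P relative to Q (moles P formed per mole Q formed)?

Exit C_A = C_{A0}(1−X) = 1.70×0.123 = 0.2091 mol·L⁻¹.
In a CSTR the entire volume is at exit conditions, so r_P = 0.399×0.2091^2 = 0.01745 and r_Q = 1.75×0.2091^0.5 = 0.8002.
Overall selectivity = C_P/C_Q = r_Pτ/(r_Qτ) = r_P/r_Q = 0.0218.

0.0218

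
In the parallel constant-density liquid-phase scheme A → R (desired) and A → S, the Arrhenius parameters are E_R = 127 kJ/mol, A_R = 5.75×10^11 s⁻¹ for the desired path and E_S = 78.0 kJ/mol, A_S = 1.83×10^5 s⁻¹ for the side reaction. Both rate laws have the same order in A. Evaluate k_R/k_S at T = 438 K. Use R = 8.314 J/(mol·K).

4.50

k_R/k_S = (A_R/A_S)·exp[−(E_R−E_S)/(RT)] = (A_R/A_S)·exp[(E_S−E_R)/(RT)].
(E_S−E_R)/(RT) = (78.0−127)×10³/(8.314×438) = -49000/3642 = -13.46.
k_R/k_S = (5.75×10^11/1.83×10^5)·exp(-13.46) = 3.142×10^6 × 1.433×10^-6 = 4.50.
Since E_R > E_S, raising the temperature improves selectivity toward R.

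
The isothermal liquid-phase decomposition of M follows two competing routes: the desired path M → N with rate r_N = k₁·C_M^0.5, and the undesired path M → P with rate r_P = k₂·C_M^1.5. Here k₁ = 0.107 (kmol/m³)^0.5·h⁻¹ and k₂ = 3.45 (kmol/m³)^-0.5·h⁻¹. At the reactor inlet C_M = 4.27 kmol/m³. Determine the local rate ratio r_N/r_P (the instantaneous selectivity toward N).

0.00726

S_{N/P} = r_N/r_P = (k₁·C_M^0.5)/(k₂·C_M^1.5) = (k₁/k₂)·C_M⁻¹.
= (0.107×4.270^0.5) / (3.45×4.270^1.5) = 0.2211/30.44 = 0.00726.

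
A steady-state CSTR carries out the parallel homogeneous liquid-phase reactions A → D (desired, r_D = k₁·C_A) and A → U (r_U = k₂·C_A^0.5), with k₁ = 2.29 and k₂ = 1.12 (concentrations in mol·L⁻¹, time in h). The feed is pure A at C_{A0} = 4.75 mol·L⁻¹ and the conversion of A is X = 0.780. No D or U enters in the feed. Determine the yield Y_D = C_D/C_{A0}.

Exit C_A = C_{A0}(1−X) = 4.75×0.220 = 1.045 mol·L⁻¹.
A CSTR operates uniformly at the exit composition, giving r_D = 2.393 and r_U = 1.145 (each k·C_A^n at C_A = 1.045).
Fraction of consumed A going to D: r_D/(r_D+r_U) = 0.6764.
C_D = 0.6764·C_{A0}·X = 0.6764×4.75×0.780 = 2.51 mol·L⁻¹; Y_D = C_D/C_{A0} = 0.528.

0.528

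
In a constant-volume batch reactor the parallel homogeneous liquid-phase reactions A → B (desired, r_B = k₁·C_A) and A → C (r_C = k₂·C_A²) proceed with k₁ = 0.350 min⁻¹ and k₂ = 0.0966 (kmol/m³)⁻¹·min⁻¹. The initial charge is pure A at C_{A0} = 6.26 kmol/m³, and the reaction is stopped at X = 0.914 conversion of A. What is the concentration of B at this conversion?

C_A = C_{A0}(1−X) = 0.5384 kmol/m³.
Along a PFR/batch, dC_B/dC_A = −r_B/(r_B+r_C) = −k₁/(k₁+k₂·C_A).
Integrating from C_{A0} to C_A: C_B = (0.350/0.0966)·ln[(0.350+0.0966·6.26)/(0.350+0.0966·0.538)] = 3.623·ln(0.9547/0.4020) = 3.134 kmol/m³.

3.13 kmol/m³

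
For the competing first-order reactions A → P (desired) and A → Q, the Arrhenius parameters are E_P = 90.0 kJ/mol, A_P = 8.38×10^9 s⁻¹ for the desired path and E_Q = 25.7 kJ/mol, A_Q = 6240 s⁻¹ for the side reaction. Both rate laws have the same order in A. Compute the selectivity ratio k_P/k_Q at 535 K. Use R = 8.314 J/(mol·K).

k_P/k_Q = (A_P/A_Q)·exp[−(E_P−E_Q)/(RT)] = (A_P/A_Q)·exp[(E_Q−E_P)/(RT)].
(E_Q−E_P)/(RT) = (25.7−90.0)×10³/(8.314×535) = -64300/4448 = -14.46.
k_P/k_Q = (8.38×10^9/6240)·exp(-14.46) = 1.343×10^6 × 5.271×10^-7 = 0.708.

0.708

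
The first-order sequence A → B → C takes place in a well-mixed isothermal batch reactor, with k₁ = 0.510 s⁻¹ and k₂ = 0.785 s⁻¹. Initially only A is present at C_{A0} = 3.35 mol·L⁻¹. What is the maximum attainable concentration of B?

0.978 mol·L⁻¹

At the optimum, C_{B,max}/C_{A0} = (k₁/k₂)^[k₂/(k₂−k₁)].
= (0.510/0.785)^(0.785/(0.785−0.510)) = (0.6497)^(2.855) = 0.2920.
C_{B,max} = 0.2920×3.35 = 0.978 mol·L⁻¹.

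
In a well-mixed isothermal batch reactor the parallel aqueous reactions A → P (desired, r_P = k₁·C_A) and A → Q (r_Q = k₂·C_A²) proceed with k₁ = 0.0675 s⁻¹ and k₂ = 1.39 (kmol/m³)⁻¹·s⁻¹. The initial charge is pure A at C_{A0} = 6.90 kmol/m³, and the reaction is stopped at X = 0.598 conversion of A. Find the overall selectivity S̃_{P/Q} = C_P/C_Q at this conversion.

0.0107

C_A = C_{A0}(1−X) = 2.774 kmol/m³.
Along a PFR/batch, dC_P/dC_A = −r_P/(r_P+r_Q) = −k₁/(k₁+k₂·C_A).
Integrating from C_{A0} to C_A: C_P = (0.0675/1.39)·ln[(0.0675+1.39·6.90)/(0.0675+1.39·2.77)] = 0.04856·ln(9.659/3.923) = 0.04375 kmol/m³.
C_Q = (C_{A0}−C_A)−C_P = 4.082 kmol/m³; S̃_{P/Q} = 0.04375/4.082 = 0.0107.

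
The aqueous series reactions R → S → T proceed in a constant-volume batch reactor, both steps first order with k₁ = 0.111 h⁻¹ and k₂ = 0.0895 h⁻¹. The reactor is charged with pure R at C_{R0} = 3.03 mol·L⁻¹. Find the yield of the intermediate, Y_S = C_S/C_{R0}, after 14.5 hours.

The intermediate concentration in a first-order A→B→C sequence is C_S = k₁C_{R0}(e^(−k₁t) − e^(−k₂t))/(k₂−k₁).
e^(−k₁t) = e^(−0.111×14.5) = e^(−1.609) = 0.2000; e^(−k₂t) = e^(−1.298) = 0.2731.
C_S = 0.111×3.03/(0.0895−0.111) × (0.2000−0.2731) = (-15.64)×(-0.07316) = 1.144 mol·L⁻¹.
Y_S = C_S/C_{R0} = 1.144/3.03 = 0.378.

0.378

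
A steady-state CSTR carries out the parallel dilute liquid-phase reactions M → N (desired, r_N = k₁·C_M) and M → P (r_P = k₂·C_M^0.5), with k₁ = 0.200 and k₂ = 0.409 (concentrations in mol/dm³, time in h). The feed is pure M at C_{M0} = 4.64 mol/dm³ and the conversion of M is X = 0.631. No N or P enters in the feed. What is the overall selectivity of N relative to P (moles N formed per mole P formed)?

0.640

Exit C_M = C_{M0}(1−X) = 4.64×0.369 = 1.712 mol/dm³.
Rates in a CSTR are evaluated at the outlet concentration: r_N = 0.200×1.712 = 0.3424, r_P = 0.409×1.712^0.5 = 0.5352.
Overall selectivity = C_N/C_P = r_Nτ/(r_Pτ) = r_N/r_P = 0.640.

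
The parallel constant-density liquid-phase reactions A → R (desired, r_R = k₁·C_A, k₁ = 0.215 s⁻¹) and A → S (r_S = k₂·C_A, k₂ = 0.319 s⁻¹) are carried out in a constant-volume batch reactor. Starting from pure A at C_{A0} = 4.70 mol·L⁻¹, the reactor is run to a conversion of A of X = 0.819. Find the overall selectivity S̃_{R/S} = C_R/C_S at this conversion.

0.674

C_A = C_{A0}(1−X) = 0.8507 mol·L⁻¹.
Both paths are first order in A, so the instantaneous fraction to R is constant: dC_R/d(−C_A) = k₁/(k₁+k₂) = 0.4026.
C_R = 0.4026·(C_{A0}−C_A) = 0.4026×3.849 = 1.55 mol·L⁻¹.
C_S = (C_{A0}−C_A)−C_R = 2.299 mol·L⁻¹; S̃_{R/S} = 1.550/2.299 = 0.674.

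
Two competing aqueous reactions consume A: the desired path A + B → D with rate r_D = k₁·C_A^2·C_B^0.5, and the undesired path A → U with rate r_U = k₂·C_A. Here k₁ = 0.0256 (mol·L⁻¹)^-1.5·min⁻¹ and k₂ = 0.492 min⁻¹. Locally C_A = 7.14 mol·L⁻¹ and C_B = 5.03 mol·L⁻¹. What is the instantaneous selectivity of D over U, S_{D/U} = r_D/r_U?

S_{D/U} = r_D/r_U = (k₁·C_A^2·C_B^0.5)/(k₂·C_A) = (k₁/k₂)·C_A·C_B^0.5.
= (0.0256×7.140^2×5.030^0.5) / (0.492×7.140) = 2.927/3.513 = 0.833.
Since the desired path is higher order in A, keeping C_A high (PFR or concentrated feed) favours D.

0.833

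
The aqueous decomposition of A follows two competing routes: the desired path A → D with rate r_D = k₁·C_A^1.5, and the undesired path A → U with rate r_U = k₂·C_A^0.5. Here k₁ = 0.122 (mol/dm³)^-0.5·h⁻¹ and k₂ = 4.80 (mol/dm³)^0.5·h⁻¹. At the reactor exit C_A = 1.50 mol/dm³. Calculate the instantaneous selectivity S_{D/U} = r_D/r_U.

0.0381

S_{D/U} = r_D/r_U = (k₁·C_A^1.5)/(k₂·C_A^0.5) = (k₁/k₂)·C_A.
= (0.122×1.500^1.5) / (4.80×1.500^0.5) = 0.2241/5.879 = 0.0381.
Since the desired path is higher order in A, keeping C_A high (PFR or concentrated feed) favours D.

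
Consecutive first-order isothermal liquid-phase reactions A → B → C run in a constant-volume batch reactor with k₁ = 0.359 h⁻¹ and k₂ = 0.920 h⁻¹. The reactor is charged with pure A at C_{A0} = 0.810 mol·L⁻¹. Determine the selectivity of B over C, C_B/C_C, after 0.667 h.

2.82

For first-order series with pure A initially, C_B(t) = k₁C_{A0}/(k₂−k₁)·(e^(−k₁t) − e^(−k₂t)).
e^(−k₁t) = e^(−0.359×0.667) = e^(−0.2395) = 0.7871; e^(−k₂t) = e^(−0.6136) = 0.5414.
C_B = 0.359×0.810/(0.920−0.359) × (0.7871−0.5414) = 0.5183×0.2457 = 0.1273 mol·L⁻¹.
C_A = C_{A0}e^(−k₁t) = 0.6375 mol·L⁻¹, so C_C = C_{A0}−C_A−C_B = 0.04514 mol·L⁻¹; C_B/C_C = 2.82.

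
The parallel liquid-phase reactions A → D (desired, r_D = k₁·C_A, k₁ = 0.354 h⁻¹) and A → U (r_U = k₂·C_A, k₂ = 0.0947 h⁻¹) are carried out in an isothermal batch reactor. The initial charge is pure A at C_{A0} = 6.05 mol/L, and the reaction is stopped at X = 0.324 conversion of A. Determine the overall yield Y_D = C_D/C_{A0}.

C_A = C_{A0}(1−X) = 4.090 mol/L.
Both paths are first order in A, so the instantaneous fraction to D is constant: dC_D/d(−C_A) = k₁/(k₁+k₂) = 0.7889.
C_D = 0.7889·(C_{A0}−C_A) = 0.7889×1.960 = 1.55 mol/L.
Y_D = C_D/C_{A0} = 1.546/6.05 = 0.256.

0.256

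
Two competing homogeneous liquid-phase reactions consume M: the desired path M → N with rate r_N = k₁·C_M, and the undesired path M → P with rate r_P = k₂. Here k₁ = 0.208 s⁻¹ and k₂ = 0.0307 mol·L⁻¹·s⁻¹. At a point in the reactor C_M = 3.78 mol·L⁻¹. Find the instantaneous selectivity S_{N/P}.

S_{N/P} = r_N/r_P = (k₁·C_M)/(k₂) = (k₁/k₂)·C_M.
= (0.208×3.780) / (0.0307) = 0.7862/0.03070 = 25.6.
Since the desired path is higher order in M, keeping C_M high (PFR or concentrated feed) favours N.

25.6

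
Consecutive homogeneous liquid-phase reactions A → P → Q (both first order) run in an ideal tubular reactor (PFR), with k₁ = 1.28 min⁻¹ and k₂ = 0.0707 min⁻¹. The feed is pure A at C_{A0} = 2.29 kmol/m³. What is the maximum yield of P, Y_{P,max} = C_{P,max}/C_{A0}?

At the optimum, C_{P,max}/C_{A0} = (k₁/k₂)^[k₂/(k₂−k₁)].
= (1.28/0.0707)^(0.0707/(0.0707−1.28)) = (18.10)^(-0.05846) = 0.8442.

0.844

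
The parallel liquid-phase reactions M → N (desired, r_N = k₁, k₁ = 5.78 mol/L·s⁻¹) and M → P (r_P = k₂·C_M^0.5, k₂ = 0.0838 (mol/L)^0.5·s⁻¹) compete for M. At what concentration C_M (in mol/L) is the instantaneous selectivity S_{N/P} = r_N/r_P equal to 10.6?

S_{N/P} = (k₁/k₂)·C_M^-0.5 ⇒ C_M = (S·k₂/k₁)^(-2).
= (10.6×0.0838/5.78)^(-2) = (0.1537)^(-2) = 42.3 mol/L.

42.3 mol/L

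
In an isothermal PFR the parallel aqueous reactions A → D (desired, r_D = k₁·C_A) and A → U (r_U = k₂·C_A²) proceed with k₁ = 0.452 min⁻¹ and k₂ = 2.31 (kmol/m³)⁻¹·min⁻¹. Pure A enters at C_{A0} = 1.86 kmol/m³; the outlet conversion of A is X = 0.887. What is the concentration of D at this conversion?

0.317 kmol/m³

C_A = C_{A0}(1−X) = 0.2102 kmol/m³.
Along a PFR/batch, dC_D/dC_A = −r_D/(r_D+r_U) = −k₁/(k₁+k₂·C_A).
Integrating from C_{A0} to C_A: C_D = (0.452/2.31)·ln[(0.452+2.31·1.86)/(0.452+2.31·0.210)] = 0.1957·ln(4.749/0.9375) = 0.3175 kmol/m³.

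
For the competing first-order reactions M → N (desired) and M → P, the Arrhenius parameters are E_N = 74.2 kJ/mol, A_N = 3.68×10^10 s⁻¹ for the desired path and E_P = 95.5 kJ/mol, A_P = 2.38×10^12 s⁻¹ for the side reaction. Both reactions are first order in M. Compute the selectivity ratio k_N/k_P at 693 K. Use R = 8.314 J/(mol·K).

k_N/k_P = (A_N/A_P)·exp[−(E_N−E_P)/(RT)] = (A_N/A_P)·exp[(E_P−E_N)/(RT)].
(E_P−E_N)/(RT) = (95.5−74.2)×10³/(8.314×693) = 21300/5762 = 3.697.
k_N/k_P = (3.68×10^10/2.38×10^12)·exp(3.697) = 0.01546 × 40.32 = 0.623.

0.623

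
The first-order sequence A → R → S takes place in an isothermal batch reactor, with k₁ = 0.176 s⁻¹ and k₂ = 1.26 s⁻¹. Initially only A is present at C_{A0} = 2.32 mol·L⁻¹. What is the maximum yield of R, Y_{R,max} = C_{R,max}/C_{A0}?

Evaluating C_R at t_opt = ln(k₂/k₁)/(k₂−k₁) gives C_{R,max}/C_{A0} = (k₁/k₂)^[k₂/(k₂−k₁)].
= (0.176/1.26)^(1.26/(1.26−0.176)) = (0.1397)^(1.162) = 0.1015.

0.101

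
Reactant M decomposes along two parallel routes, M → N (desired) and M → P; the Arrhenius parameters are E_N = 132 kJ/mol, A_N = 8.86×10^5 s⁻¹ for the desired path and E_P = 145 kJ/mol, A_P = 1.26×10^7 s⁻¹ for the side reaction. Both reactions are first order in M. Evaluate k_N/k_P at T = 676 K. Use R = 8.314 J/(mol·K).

With equal orders, S_{N/P} = k_N/k_P = (A_N/A_P)·exp[(E_P−E_N)/(RT)].
(E_P−E_N)/(RT) = (145−132)×10³/(8.314×676) = 13000/5620 = 2.313.
k_N/k_P = (8.86×10^5/1.26×10^7)·exp(2.313) = 0.07032 × 10.11 = 0.711.

0.711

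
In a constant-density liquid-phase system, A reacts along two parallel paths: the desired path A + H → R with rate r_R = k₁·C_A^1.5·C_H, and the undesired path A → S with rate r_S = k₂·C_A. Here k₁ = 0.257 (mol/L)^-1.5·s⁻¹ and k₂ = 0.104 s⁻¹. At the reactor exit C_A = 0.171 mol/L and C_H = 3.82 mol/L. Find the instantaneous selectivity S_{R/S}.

3.90

S_{R/S} = r_R/r_S = (k₁·C_A^1.5·C_H)/(k₂·C_A) = (k₁/k₂)·C_A^0.5·C_H.
= (0.257×0.1710^1.5×3.820) / (0.104×0.1710) = 0.06942/0.01778 = 3.90.
Since the desired path is higher order in A, keeping C_A high (PFR or concentrated feed) favours R.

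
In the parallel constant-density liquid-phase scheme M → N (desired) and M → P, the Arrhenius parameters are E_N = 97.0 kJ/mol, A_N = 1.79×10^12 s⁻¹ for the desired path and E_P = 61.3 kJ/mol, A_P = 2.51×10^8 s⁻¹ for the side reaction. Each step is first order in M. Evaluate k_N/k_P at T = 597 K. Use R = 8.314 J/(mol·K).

5.36

With equal orders, S_{N/P} = k_N/k_P = (A_N/A_P)·exp[(E_P−E_N)/(RT)].
(E_P−E_N)/(RT) = (61.3−97.0)×10³/(8.314×597) = -35700/4963 = -7.193.
k_N/k_P = (1.79×10^12/2.51×10^8)·exp(-7.193) = 7131 × 7.522×10^-4 = 5.36.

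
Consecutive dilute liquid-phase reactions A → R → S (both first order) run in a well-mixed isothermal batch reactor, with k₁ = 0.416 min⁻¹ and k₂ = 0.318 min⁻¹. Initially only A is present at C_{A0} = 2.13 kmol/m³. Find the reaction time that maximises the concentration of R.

2.74 min

For first-order series the maximum of C_R occurs at t_opt = ln(k₂/k₁)/(k₂−k₁).
= ln(0.318/0.416)/(0.318−0.416) = ln(0.7644)/-0.09800 = -0.2686/-0.09800 = 2.74 min.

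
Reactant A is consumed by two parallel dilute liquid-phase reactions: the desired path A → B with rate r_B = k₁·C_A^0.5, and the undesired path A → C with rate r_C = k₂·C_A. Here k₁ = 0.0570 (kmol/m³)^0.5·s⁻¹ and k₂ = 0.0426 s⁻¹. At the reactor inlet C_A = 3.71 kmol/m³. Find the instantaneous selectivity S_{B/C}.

0.695

S_{B/C} = r_B/r_C = (k₁·C_A^0.5)/(k₂·C_A) = (k₁/k₂)·C_A^-0.5.
= (0.0570×3.710^0.5) / (0.0426×3.710) = 0.1098/0.1580 = 0.695.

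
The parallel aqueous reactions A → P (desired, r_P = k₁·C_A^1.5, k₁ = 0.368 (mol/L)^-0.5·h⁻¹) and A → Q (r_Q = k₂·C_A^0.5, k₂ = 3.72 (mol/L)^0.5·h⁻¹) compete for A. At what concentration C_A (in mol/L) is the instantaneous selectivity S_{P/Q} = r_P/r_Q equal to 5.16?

52.2 mol/L

S_{P/Q} = (k₁/k₂)·C_A ⇒ C_A = S·k₂/k₁.
= 5.16×3.72/0.368 = 52.2 mol/L.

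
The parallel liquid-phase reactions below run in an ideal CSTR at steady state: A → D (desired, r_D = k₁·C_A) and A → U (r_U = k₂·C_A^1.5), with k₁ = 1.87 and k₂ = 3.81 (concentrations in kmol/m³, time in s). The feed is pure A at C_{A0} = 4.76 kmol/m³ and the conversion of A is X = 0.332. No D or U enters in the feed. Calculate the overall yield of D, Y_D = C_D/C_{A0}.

Exit C_A = C_{A0}(1−X) = 4.76×0.668 = 3.180 kmol/m³.
A CSTR operates uniformly at the exit composition, giving r_D = 5.946 and r_U = 21.60 (each k·C_A^n at C_A = 3.180).
Fraction of consumed A going to D: r_D/(r_D+r_U) = 0.2158.
C_D = 0.2158·C_{A0}·X = 0.2158×4.76×0.332 = 0.341 kmol/m³; Y_D = C_D/C_{A0} = 0.0717.

0.0717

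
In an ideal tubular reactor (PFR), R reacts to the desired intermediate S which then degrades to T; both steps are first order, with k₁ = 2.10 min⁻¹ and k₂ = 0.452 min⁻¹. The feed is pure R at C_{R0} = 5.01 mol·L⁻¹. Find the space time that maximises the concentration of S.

0.932 min

Setting dC_S/dτ = 0 gives τ_opt = ln(k₂/k₁)/(k₂−k₁).
= ln(0.452/2.10)/(0.452−2.10) = ln(0.2152)/-1.648 = -1.536/-1.648 = 0.932 min.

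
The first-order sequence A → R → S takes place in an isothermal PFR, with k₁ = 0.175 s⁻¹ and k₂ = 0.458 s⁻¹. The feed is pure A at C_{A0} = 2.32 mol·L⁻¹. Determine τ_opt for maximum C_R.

For first-order series the maximum of C_R occurs at τ_opt = ln(k₂/k₁)/(k₂−k₁).
= ln(0.458/0.175)/(0.458−0.175) = ln(2.617)/0.2830 = 0.9621/0.2830 = 3.40 s.

3.40 s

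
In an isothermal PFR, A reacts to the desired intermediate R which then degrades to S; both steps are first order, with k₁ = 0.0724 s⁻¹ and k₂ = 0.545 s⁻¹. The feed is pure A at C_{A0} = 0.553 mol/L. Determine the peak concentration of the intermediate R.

0.0539 mol/L

Evaluating C_R at τ_opt = ln(k₂/k₁)/(k₂−k₁) gives C_{R,max}/C_{A0} = (k₁/k₂)^[k₂/(k₂−k₁)].
= (0.0724/0.545)^(0.545/(0.545−0.0724)) = (0.1328)^(1.153) = 0.09751.
C_{R,max} = 0.09751×0.553 = 0.0539 mol/L.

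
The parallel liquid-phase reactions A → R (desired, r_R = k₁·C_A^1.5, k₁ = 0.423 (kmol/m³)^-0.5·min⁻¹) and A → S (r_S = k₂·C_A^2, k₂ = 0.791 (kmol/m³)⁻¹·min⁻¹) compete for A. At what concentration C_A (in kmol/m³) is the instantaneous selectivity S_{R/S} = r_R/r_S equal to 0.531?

1.01 kmol/m³

S_{R/S} = (k₁/k₂)·C_A^-0.5 ⇒ C_A = (S·k₂/k₁)^(-2).
= (0.531×0.791/0.423)^(-2) = (0.9930)^(-2) = 1.01 kmol/m³.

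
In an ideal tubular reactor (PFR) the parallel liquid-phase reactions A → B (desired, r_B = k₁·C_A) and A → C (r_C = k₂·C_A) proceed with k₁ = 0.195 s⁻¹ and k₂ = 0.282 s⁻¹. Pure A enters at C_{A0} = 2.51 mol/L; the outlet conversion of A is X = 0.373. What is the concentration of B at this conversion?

C_A = C_{A0}(1−X) = 1.574 mol/L.
Both paths are first order in A, so the instantaneous fraction to B is constant: dC_B/d(−C_A) = k₁/(k₁+k₂) = 0.4088.
C_B = 0.4088·(C_{A0}−C_A) = 0.4088×0.9362 = 0.383 mol/L.

0.383 mol/L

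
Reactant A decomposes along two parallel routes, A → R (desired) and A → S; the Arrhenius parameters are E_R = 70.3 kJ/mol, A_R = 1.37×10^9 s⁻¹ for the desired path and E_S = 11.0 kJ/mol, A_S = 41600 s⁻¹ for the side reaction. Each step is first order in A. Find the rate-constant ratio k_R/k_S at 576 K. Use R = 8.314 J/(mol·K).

0.138

k_R/k_S = (A_R/A_S)·exp[−(E_R−E_S)/(RT)] = (A_R/A_S)·exp[(E_S−E_R)/(RT)].
(E_S−E_R)/(RT) = (11.0−70.3)×10³/(8.314×576) = -59300/4789 = -12.38.
k_R/k_S = (1.37×10^9/41600)·exp(-12.38) = 32933 × 4.190×10^-6 = 0.138.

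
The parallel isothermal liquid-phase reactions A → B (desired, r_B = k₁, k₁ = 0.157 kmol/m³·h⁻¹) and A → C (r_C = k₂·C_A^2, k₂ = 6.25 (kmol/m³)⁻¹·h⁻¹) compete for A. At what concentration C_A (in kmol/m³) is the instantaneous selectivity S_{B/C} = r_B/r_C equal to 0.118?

0.461 kmol/m³

S_{B/C} = (k₁/k₂)·C_A^-2 ⇒ C_A = (S·k₂/k₁)^(-0.5).
= (0.118×6.25/0.157)^(-0.5) = (4.697)^(-0.5) = 0.461 kmol/m³.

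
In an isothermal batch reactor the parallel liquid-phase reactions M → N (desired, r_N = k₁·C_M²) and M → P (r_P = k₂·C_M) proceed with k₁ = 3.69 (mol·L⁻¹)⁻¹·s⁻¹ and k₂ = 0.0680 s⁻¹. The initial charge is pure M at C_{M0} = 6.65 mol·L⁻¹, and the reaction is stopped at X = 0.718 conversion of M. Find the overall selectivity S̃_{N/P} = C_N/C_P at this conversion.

205

C_M = C_{M0}(1−X) = 1.875 mol·L⁻¹.
Along a PFR/batch, dC_P/dC_M = −r_P/(r_N+r_P) = −k₂/(k₂+k₁·C_M).
Integrating from C_{M0} to C_M: C_P = (0.0680/3.69)·ln[(0.0680+3.69·6.65)/(0.0680+3.69·1.88)] = 0.01843·ln(24.61/6.988) = 0.02320 mol·L⁻¹.
Then C_N = (C_{M0}−C_M) − C_P = 4.775 − 0.02320 = 4.752 mol·L⁻¹.
S̃_{N/P} = C_N/C_P = 4.752/0.02320 = 205.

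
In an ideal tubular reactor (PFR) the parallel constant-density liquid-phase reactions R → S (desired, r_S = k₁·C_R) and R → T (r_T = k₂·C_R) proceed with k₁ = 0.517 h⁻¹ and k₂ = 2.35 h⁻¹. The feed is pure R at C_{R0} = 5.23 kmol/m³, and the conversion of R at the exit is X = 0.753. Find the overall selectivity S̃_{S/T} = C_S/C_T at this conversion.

0.220

C_R = C_{R0}(1−X) = 1.292 kmol/m³.
Both paths are first order in R, so the instantaneous fraction to S is constant: dC_S/d(−C_R) = k₁/(k₁+k₂) = 0.1803.
C_S = 0.1803·(C_{R0}−C_R) = 0.1803×3.938 = 0.710 kmol/m³.
C_T = (C_{R0}−C_R)−C_S = 3.228 kmol/m³; S̃_{S/T} = 0.7102/3.228 = 0.220.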